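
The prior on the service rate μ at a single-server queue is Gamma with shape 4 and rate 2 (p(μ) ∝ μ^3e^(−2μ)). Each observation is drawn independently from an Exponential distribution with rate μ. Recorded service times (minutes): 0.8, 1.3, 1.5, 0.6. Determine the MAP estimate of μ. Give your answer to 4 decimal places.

μ̂_MAP = 1.1290

The Exponential(rate=μ) likelihood is ∝ μ^n e^(−μΣtᵢ). Here n = 4 and Σtᵢ = 0.8 + 1.3 + 1.5 + 0.6 = 4.2.
Posterior ∝ μ^3e^(−2μ) · μ^4e^(−4.2μ) = μ^7e^(−6.2μ), i.e. Gamma(8, 6.2).
Mode = (a−1)/b = 7/6.2 ≈ 1.1290.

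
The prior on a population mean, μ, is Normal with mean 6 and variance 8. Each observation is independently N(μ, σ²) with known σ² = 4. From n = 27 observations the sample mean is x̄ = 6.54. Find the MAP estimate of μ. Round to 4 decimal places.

n = 27, x̄ = 6.54.
For a Normal prior and Normal likelihood with known variance, the posterior is Normal; its mode equals its mean, the precision-weighted average.
Prior precision 1/σ₀² = 1/8 = 0.125; data precision n/σ² = 27/4 = 6.75.
μ̂ = (0.125·6 + 6.75·6.54) / (0.125 + 6.75) = 44.895/6.875 = 8979/1375 ≈ 6.5302.

μ̂_MAP = 6.5302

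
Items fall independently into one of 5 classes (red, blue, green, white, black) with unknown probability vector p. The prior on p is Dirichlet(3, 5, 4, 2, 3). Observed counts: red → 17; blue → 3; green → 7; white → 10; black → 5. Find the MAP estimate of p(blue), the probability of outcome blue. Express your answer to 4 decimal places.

The posterior is Dirichlet(αᵢ + nᵢ) = Dirichlet(20, 8, 11, 12, 8).
For a Dirichlet(a₁,…,a_K) with all aᵢ > 1, the mode has j-th component (aⱼ − 1)/(Σaᵢ − K).
Here Σaᵢ = 59 and K = 5, so p(blue) = (8 − 1)/(59 − 5) = 7/54 ≈ 0.1296.

MAP estimate of p(blue) = 0.1296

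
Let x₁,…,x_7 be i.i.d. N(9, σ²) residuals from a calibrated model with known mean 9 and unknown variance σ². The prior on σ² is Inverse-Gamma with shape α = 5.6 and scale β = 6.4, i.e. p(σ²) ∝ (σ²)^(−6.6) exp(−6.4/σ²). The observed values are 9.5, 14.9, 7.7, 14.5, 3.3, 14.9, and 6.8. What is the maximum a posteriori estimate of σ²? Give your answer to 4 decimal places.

σ̂²_MAP = 7.5218

Sum of squared deviations about the known mean: SS = (9.5−9)² + (14.9−9)² + (7.7−9)² + (14.5−9)² + (3.3−9)² + (14.9−9)² + (6.8−9)² = 139.14.
The Normal likelihood contributes (σ²)^(−n/2) exp(−SS/(2σ²)), so the posterior is Inverse-Gamma(α + n/2, β + SS/2) = Inverse-Gamma(9.1, 75.97).
The mode of Inverse-Gamma(a, b) is b/(a+1) = 75.97/10.1 ≈ 7.5218.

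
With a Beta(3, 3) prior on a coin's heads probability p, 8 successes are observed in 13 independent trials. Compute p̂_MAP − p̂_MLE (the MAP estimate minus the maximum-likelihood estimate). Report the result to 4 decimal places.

MAP − MLE = -0.0271

Posterior is Beta(11, 8); MAP = (11−1)/(19−2) = 10/17 ≈ 0.58824.
MLE ignores the prior: p̂_MLE = k/n = 8/13 ≈ 0.61538.
Difference = 10/17 − 8/13 = -6/221 ≈ -0.0271.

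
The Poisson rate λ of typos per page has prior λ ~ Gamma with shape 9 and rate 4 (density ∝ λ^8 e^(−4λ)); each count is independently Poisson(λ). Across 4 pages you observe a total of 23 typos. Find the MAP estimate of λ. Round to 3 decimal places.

λ̂_MAP = 3.875

Σxᵢ = 23, n = 4.
Posterior ∝ λ^8e^(−4λ) · λ^23e^(−4λ) = λ^31e^(−8λ), i.e. Gamma(shape=32, rate=8).
The mode of a Gamma(a, b) with a ≥ 1 (shape–rate) is (a−1)/b = 31/8 ≈ 3.875.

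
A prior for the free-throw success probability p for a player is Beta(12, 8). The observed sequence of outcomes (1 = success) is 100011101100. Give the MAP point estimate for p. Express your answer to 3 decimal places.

p̂_MAP = 0.567

Prior: Beta(12, 8).
Data: 6 successes in 12 trials (from the sequence). The binomial likelihood contributes p^6(1−p)^6, so the posterior is Beta(12+6, 8+6) = Beta(18, 14).
For Beta(a, b) with a, b > 1 the mode is (a−1)/(a+b−2) = 17/30 ≈ 0.567.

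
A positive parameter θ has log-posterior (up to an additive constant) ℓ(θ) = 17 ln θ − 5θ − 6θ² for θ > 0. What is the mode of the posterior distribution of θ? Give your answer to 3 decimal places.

ℓ'(θ) = 17/θ − 5 − 12θ. Setting this to zero and multiplying by θ: 12θ² + 5θ − 17 = 0.
θ = (−5 + √(5² + 4·12·17)) / (2·12) = (−5 + √841) / 24 = (−5 + 29)/24 = 1.
ℓ''(θ) = −17/θ² − 12 < 0, confirming a maximum.

θ̂_MAP = 1.000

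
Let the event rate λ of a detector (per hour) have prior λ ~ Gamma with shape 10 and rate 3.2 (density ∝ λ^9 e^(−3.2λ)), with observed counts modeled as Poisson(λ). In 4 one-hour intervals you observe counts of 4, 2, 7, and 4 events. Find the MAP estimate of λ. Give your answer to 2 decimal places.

Σxᵢ = 4+2+7+4 = 17, with n = 4.
Posterior ∝ λ^9e^(−3.2λ) · λ^17e^(−4λ) = λ^26e^(−7.2λ), i.e. Gamma(shape=27, rate=7.2).
The mode of a Gamma(a, b) with a ≥ 1 (shape–rate) is (a−1)/b = 26/7.2 ≈ 3.61.

λ̂_MAP = 3.61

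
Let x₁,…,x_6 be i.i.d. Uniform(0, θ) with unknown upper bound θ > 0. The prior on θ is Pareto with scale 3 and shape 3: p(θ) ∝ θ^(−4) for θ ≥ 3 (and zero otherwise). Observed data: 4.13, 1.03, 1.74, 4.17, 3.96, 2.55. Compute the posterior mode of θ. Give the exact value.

The Uniform(0, θ) likelihood is θ^(−n) for θ ≥ max(xᵢ), zero otherwise. Here max(xᵢ) = 4.17.
Posterior ∝ θ^(−4) · θ^(−6) = θ^(−10) on θ ≥ max(3, 4.17) = 4.17.
This density is strictly decreasing in θ, so the posterior mode lies at the lower boundary of the support.

θ̂_MAP = 4.17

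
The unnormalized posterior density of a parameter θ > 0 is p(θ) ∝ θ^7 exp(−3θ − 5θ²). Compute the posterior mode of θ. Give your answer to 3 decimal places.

ℓ'(θ) = 7/θ − 3 − 10θ. Setting this to zero and multiplying by θ: 10θ² + 3θ − 7 = 0.
θ = (−3 + √(3² + 4·10·7)) / (2·10) = (−3 + √289) / 20 = (−3 + 17)/20 = 7/10.
ℓ''(θ) = −7/θ² − 10 < 0, confirming a maximum.

θ̂_MAP = 0.700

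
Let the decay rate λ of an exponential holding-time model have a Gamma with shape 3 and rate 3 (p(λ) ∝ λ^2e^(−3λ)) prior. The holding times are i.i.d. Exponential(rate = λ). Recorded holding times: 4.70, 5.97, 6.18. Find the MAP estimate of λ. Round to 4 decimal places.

λ̂_MAP = 0.2519

The Exponential(rate=λ) likelihood is ∝ λ^n e^(−λΣtᵢ). Here n = 3 and Σtᵢ = 4.70 + 5.97 + 6.18 = 16.85.
Posterior ∝ λ^2e^(−3λ) · λ^3e^(−16.85λ) = λ^5e^(−19.85λ), i.e. Gamma(6, 19.85).
Mode = (a−1)/b = 5/19.85 ≈ 0.2519.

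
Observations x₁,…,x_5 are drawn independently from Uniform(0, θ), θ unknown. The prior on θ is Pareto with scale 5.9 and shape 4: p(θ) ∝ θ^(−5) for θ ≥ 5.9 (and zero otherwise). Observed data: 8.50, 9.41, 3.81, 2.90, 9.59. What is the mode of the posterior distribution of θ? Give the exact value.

The Uniform(0, θ) likelihood is θ^(−n) for θ ≥ max(xᵢ), zero otherwise. Here max(xᵢ) = 9.59.
Posterior ∝ θ^(−5) · θ^(−5) = θ^(−10) on θ ≥ max(5.9, 9.59) = 9.59.
This density is strictly decreasing in θ, so the posterior mode lies at the lower boundary of the support.

θ̂_MAP = 9.59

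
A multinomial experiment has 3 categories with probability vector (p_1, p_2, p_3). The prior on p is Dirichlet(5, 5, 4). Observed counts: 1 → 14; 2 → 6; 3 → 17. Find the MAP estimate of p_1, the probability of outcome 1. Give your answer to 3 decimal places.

MAP estimate: 0.375

The posterior is Dirichlet(αᵢ + nᵢ) = Dirichlet(19, 11, 21).
For a Dirichlet(a₁,…,a_K) with all aᵢ > 1, the mode has j-th component (aⱼ − 1)/(Σaᵢ − K).
Here Σaᵢ = 51 and K = 3, so p_1 = (19 − 1)/(51 − 3) = 18/48 ≈ 0.375.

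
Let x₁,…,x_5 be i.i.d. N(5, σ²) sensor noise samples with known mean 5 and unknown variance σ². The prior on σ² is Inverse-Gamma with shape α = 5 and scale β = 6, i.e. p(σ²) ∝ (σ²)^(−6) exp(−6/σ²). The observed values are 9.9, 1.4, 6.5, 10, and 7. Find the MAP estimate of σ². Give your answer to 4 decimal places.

Sum of squared deviations about the known mean: SS = (9.9−5)² + (1.4−5)² + (6.5−5)² + (10−5)² + (7−5)² = 68.22.
The Normal likelihood contributes (σ²)^(−n/2) exp(−SS/(2σ²)), so the posterior is Inverse-Gamma(α + n/2, β + SS/2) = Inverse-Gamma(7.5, 40.11).
The mode of Inverse-Gamma(a, b) is b/(a+1) = 40.11/8.5 ≈ 4.7188.

σ̂²_MAP = 4.7188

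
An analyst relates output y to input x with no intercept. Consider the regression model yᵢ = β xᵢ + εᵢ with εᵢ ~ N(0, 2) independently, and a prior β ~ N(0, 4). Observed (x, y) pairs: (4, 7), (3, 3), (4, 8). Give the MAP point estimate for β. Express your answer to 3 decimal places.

log p(β | y) = −Σ(yᵢ − βxᵢ)²/(2·2) − β²/(2·4) + const.
Setting the derivative to zero: Σxᵢ(yᵢ − βxᵢ)/2 − β/4 = 0, so β = Σxᵢyᵢ / (Σxᵢ² + σ²/τ²).
Σxᵢyᵢ = 4·7 + 3·3 + 4·8 = 69; Σxᵢ² = 41; σ²/τ² = 0.5.
β̂_MAP = 69 / (41 + 0.5) = 69/41.5 ≈ 1.663.

β̂_MAP = 1.663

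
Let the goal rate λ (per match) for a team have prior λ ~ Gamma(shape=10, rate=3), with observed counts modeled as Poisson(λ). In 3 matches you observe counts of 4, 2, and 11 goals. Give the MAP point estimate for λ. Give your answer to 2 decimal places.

Σxᵢ = 4+2+11 = 17, with n = 3.
Posterior ∝ λ^9e^(−3λ) · λ^17e^(−3λ) = λ^26e^(−6λ), i.e. Gamma(shape=27, rate=6).
The mode of a Gamma(a, b) with a ≥ 1 (shape–rate) is (a−1)/b = 26/6 ≈ 4.33.

λ̂_MAP = 4.33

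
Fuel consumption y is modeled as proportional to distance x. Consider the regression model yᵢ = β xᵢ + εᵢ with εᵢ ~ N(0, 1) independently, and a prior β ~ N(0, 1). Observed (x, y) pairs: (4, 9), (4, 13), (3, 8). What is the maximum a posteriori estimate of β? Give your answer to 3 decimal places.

β̂_MAP = 2.667

log p(β | y) = −Σ(yᵢ − βxᵢ)²/(2·1) − β²/(2·1) + const.
Setting the derivative to zero: Σxᵢ(yᵢ − βxᵢ)/1 − β/1 = 0, so β = Σxᵢyᵢ / (Σxᵢ² + σ²/τ²).
Σxᵢyᵢ = 4·9 + 4·13 + 3·8 = 112; Σxᵢ² = 41; σ²/τ² = 1.
β̂_MAP = 112 / (41 + 1) = 112/42 ≈ 2.667.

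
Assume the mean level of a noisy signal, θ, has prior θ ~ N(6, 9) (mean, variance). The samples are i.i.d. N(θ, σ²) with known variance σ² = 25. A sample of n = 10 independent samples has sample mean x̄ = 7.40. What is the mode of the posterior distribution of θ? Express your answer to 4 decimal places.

n = 10, x̄ = 7.40.
For a Normal prior and Normal likelihood with known variance, the posterior is Normal; its mode equals its mean, the precision-weighted average.
Prior precision 1/σ₀² = 1/9; data precision n/σ² = 10/25 = 0.4.
θ̂ = ((1/9)·6 + 0.4·7.4) / (1/9 + 0.4) = (272/75)/(23/45) = 816/115 ≈ 7.0957.

θ̂_MAP = 7.0957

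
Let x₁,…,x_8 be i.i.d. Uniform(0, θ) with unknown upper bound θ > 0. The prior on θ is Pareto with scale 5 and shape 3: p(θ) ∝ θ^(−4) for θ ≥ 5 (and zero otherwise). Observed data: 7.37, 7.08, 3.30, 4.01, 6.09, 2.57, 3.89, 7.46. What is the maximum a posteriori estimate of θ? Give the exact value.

θ̂_MAP = 7.46

The Uniform(0, θ) likelihood is θ^(−n) for θ ≥ max(xᵢ), zero otherwise. Here max(xᵢ) = 7.46.
Posterior ∝ θ^(−4) · θ^(−8) = θ^(−12) on θ ≥ max(5, 7.46) = 7.46.
This density is strictly decreasing in θ, so the posterior mode lies at the lower boundary of the support.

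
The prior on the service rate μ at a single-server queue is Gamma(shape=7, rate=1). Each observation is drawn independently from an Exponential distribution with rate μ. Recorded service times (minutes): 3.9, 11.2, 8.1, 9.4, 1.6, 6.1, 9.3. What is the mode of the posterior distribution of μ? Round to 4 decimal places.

μ̂_MAP = 0.2569

The Exponential(rate=μ) likelihood is ∝ μ^n e^(−μΣtᵢ). Here n = 7 and Σtᵢ = 3.9 + 11.2 + 8.1 + 9.4 + 1.6 + 6.1 + 9.3 = 49.6.
Posterior ∝ μ^6e^(−1μ) · μ^7e^(−49.6μ) = μ^13e^(−50.6μ), i.e. Gamma(14, 50.6).
Mode = (a−1)/b = 13/50.6 ≈ 0.2569.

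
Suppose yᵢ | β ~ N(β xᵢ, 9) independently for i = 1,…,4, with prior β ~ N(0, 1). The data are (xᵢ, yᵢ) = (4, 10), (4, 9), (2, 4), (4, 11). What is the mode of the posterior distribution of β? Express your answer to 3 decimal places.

β̂_MAP = 2.098

log p(β | y) = −Σ(yᵢ − βxᵢ)²/(2·9) − β²/(2·1) + const.
Setting the derivative to zero: Σxᵢ(yᵢ − βxᵢ)/9 − β/1 = 0, so β = Σxᵢyᵢ / (Σxᵢ² + σ²/τ²).
Σxᵢyᵢ = 4·10 + 4·9 + 2·4 + 4·11 = 128; Σxᵢ² = 52; σ²/τ² = 9.
β̂_MAP = 128 / (52 + 9) = 128/61 ≈ 2.098.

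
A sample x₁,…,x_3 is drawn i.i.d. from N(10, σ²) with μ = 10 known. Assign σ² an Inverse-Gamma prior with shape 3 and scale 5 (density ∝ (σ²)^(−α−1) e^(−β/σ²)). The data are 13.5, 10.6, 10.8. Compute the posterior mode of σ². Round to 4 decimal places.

σ̂²_MAP = 2.1136

Sum of squared deviations about the known mean: SS = (13.5−10)² + (10.6−10)² + (10.8−10)² = 13.25.
The Normal likelihood contributes (σ²)^(−n/2) exp(−SS/(2σ²)), so the posterior is Inverse-Gamma(α + n/2, β + SS/2) = Inverse-Gamma(4.5, 11.625).
The mode of Inverse-Gamma(a, b) is b/(a+1) = 11.625/5.5 ≈ 2.1136.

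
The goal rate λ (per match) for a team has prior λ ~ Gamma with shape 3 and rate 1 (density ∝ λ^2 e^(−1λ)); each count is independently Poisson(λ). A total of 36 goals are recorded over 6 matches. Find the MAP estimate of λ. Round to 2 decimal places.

Σxᵢ = 36, n = 6.
Posterior ∝ λ^2e^(−1λ) · λ^36e^(−6λ) = λ^38e^(−7λ), i.e. Gamma(shape=39, rate=7).
The mode of a Gamma(a, b) with a ≥ 1 (shape–rate) is (a−1)/b = 38/7 ≈ 5.43.

λ̂_MAP = 5.43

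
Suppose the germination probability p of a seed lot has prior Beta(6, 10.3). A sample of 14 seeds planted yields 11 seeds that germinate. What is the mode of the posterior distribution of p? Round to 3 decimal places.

Prior: Beta(6, 10.3).
Data: 11 successes in 14 trials. The binomial likelihood contributes p^11(1−p)^3, so the posterior is Beta(6+11, 10.3+3) = Beta(17, 13.3).
For Beta(a, b) with a, b > 1 the mode is (a−1)/(a+b−2) = 16/28.3 ≈ 0.565.

p̂_MAP = 0.565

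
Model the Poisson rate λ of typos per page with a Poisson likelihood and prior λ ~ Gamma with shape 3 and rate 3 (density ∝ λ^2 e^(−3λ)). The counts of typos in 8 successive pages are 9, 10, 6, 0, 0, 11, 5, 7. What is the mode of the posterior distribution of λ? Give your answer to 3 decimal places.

λ̂_MAP = 4.545

Σxᵢ = 9+10+6+0+0+11+5+7 = 48, with n = 8.
Posterior ∝ λ^2e^(−3λ) · λ^48e^(−8λ) = λ^50e^(−11λ), i.e. Gamma(shape=51, rate=11).
The mode of a Gamma(a, b) with a ≥ 1 (shape–rate) is (a−1)/b = 50/11 ≈ 4.545.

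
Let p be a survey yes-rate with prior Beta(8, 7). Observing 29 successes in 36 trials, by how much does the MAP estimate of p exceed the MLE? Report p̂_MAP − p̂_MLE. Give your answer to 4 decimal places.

Posterior is Beta(37, 14); MAP = (37−1)/(51−2) = 36/49 ≈ 0.73469.
MLE ignores the prior: p̂_MLE = k/n = 29/36 ≈ 0.80556.
Difference = 36/49 − 29/36 = -125/1764 ≈ -0.0709.

MAP − MLE = -0.0709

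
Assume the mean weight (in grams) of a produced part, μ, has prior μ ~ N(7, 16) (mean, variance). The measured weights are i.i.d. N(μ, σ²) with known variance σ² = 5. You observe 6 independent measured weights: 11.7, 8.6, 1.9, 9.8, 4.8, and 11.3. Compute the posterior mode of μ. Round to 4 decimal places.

n = 6; x̄ = (11.7 + 8.6 + 1.9 + 9.8 + 4.8 + 11.3)/6 = 48.1/6 = 481/60 ≈ 8.0167.
For a Normal prior and Normal likelihood with known variance, the posterior is Normal; its mode equals its mean, the precision-weighted average.
Prior precision 1/σ₀² = 1/16 = 0.0625; data precision n/σ² = 6/5 = 1.2.
μ̂ = (0.0625·7 + 1.2·(481/60)) / (0.0625 + 1.2) = 10.0575/1.2625 = 4023/505 ≈ 7.9663.

μ̂_MAP = 7.9663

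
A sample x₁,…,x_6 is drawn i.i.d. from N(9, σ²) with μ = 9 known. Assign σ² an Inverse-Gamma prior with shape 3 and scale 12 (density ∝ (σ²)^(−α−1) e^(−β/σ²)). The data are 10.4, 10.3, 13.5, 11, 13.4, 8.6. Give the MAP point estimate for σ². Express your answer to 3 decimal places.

σ̂²_MAP = 5.101

Sum of squared deviations about the known mean: SS = (10.4−9)² + (10.3−9)² + (13.5−9)² + (11−9)² + (13.4−9)² + (8.6−9)² = 47.42.
The Normal likelihood contributes (σ²)^(−n/2) exp(−SS/(2σ²)), so the posterior is Inverse-Gamma(α + n/2, β + SS/2) = Inverse-Gamma(6, 35.71).
The mode of Inverse-Gamma(a, b) is b/(a+1) = 35.71/7 ≈ 5.101.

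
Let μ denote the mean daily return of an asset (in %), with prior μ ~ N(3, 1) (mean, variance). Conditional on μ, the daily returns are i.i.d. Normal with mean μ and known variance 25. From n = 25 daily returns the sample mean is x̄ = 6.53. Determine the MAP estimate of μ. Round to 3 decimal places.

μ̂_MAP = 4.765

n = 25, x̄ = 6.53.
For a Normal prior and Normal likelihood with known variance, the posterior is Normal; its mode equals its mean, the precision-weighted average.
Prior precision 1/σ₀² = 1/1 = 1; data precision n/σ² = 25/25 = 1.
μ̂ = (1·3 + 1·6.53) / (1 + 1) = 9.53/2 = 4.765.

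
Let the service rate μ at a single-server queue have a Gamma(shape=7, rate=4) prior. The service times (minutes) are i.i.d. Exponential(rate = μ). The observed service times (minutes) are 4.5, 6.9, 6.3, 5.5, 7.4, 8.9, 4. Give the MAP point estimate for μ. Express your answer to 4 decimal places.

The Exponential(rate=μ) likelihood is ∝ μ^n e^(−μΣtᵢ). Here n = 7 and Σtᵢ = 4.5 + 6.9 + 6.3 + 5.5 + 7.4 + 8.9 + 4 = 43.5.
Posterior ∝ μ^6e^(−4μ) · μ^7e^(−43.5μ) = μ^13e^(−47.5μ), i.e. Gamma(14, 47.5).
Mode = (a−1)/b = 13/47.5 ≈ 0.2737.

μ̂_MAP = 0.2737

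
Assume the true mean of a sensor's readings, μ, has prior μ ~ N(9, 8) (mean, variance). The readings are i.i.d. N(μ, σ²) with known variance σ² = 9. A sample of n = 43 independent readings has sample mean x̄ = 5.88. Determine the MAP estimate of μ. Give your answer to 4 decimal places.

μ̂_MAP = 5.9595

n = 43, x̄ = 5.88.
For a Normal prior and Normal likelihood with known variance, the posterior is Normal; its mode equals its mean, the precision-weighted average.
Prior precision 1/σ₀² = 1/8 = 0.125; data precision n/σ² = 43/9.
μ̂ = (0.125·9 + (43/9)·5.88) / (0.125 + 43/9) = (17531/600)/(353/72) = 52593/8825 ≈ 5.9595.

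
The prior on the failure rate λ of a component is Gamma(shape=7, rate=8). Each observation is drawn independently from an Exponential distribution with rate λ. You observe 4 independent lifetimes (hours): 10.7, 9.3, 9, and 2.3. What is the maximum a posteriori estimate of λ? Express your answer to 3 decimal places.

The Exponential(rate=λ) likelihood is ∝ λ^n e^(−λΣtᵢ). Here n = 4 and Σtᵢ = 10.7 + 9.3 + 9 + 2.3 = 31.3.
Posterior ∝ λ^6e^(−8λ) · λ^4e^(−31.3λ) = λ^10e^(−39.3λ), i.e. Gamma(11, 39.3).
Mode = (a−1)/b = 10/39.3 ≈ 0.254.

λ̂_MAP = 0.254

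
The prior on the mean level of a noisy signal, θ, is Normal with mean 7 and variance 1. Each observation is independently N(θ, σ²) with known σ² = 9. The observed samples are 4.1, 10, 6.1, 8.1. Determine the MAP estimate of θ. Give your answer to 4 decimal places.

θ̂_MAP = 7.0231

n = 4; x̄ = (4.1 + 10 + 6.1 + 8.1)/4 = 28.3/4 = 7.075.
For a Normal prior and Normal likelihood with known variance, the posterior is Normal; its mode equals its mean, the precision-weighted average.
Prior precision 1/σ₀² = 1/1 = 1; data precision n/σ² = 4/9.
θ̂ = (1·7 + (4/9)·7.075) / (1 + 4/9) = (913/90)/(13/9) = 913/130 ≈ 7.0231.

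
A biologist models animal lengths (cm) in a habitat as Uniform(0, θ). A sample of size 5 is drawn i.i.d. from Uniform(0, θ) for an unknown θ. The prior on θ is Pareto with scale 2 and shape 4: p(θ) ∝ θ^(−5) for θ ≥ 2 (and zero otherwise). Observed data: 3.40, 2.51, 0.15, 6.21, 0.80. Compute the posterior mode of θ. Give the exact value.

θ̂_MAP = 6.21

The Uniform(0, θ) likelihood is θ^(−n) for θ ≥ max(xᵢ), zero otherwise. Here max(xᵢ) = 6.21.
Posterior ∝ θ^(−5) · θ^(−5) = θ^(−10) on θ ≥ max(2, 6.21) = 6.21.
This density is strictly decreasing in θ, so the posterior mode lies at the lower boundary of the support.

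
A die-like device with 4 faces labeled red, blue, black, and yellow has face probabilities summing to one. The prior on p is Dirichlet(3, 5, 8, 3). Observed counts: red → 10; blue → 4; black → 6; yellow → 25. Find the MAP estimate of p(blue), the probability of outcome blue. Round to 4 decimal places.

The posterior is Dirichlet(αᵢ + nᵢ) = Dirichlet(13, 9, 14, 28).
For a Dirichlet(a₁,…,a_K) with all aᵢ > 1, the mode has j-th component (aⱼ − 1)/(Σaᵢ − K).
Here Σaᵢ = 64 and K = 4, so p(blue) = (9 − 1)/(64 − 4) = 8/60 ≈ 0.1333.

MAP estimate of p(blue) = 0.1333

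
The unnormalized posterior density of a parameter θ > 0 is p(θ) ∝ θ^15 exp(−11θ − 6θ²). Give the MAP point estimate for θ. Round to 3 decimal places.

ℓ'(θ) = 15/θ − 11 − 12θ. Setting this to zero and multiplying by θ: 12θ² + 11θ − 15 = 0.
θ = (−11 + √(11² + 4·12·15)) / (2·12) = (−11 + √841) / 24 = (−11 + 29)/24 = 3/4.
ℓ''(θ) = −15/θ² − 12 < 0, confirming a maximum.

θ̂_MAP = 0.750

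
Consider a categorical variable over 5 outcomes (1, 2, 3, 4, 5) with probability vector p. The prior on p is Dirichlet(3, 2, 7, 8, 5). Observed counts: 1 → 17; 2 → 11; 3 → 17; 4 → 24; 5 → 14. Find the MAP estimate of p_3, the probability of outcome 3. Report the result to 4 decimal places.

The posterior is Dirichlet(αᵢ + nᵢ) = Dirichlet(20, 13, 24, 32, 19).
For a Dirichlet(a₁,…,a_K) with all aᵢ > 1, the mode has j-th component (aⱼ − 1)/(Σaᵢ − K).
Here Σaᵢ = 108 and K = 5, so p_3 = (24 − 1)/(108 − 5) = 23/103 ≈ 0.2233.

MAP estimate: 0.2233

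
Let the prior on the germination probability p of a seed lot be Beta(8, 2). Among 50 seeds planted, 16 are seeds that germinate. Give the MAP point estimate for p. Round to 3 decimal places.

p̂_MAP = 0.397

Prior: Beta(8, 2).
Data: 16 successes in 50 trials. The binomial likelihood contributes p^16(1−p)^34, so the posterior is Beta(8+16, 2+34) = Beta(24, 36).
For Beta(a, b) with a, b > 1 the mode is (a−1)/(a+b−2) = 23/58 ≈ 0.397.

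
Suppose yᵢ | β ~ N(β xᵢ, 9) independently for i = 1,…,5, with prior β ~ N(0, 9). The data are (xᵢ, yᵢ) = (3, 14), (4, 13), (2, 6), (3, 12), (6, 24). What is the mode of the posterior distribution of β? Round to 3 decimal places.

β̂_MAP = 3.813

log p(β | y) = −Σ(yᵢ − βxᵢ)²/(2·9) − β²/(2·9) + const.
Setting the derivative to zero: Σxᵢ(yᵢ − βxᵢ)/9 − β/9 = 0, so β = Σxᵢyᵢ / (Σxᵢ² + σ²/τ²).
Σxᵢyᵢ = 3·14 + 4·13 + 2·6 + 3·12 + 6·24 = 286; Σxᵢ² = 74; σ²/τ² = 1.
β̂_MAP = 286 / (74 + 1) = 286/75 ≈ 3.813.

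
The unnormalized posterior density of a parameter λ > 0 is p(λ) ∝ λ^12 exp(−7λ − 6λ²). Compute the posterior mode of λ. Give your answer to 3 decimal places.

ℓ'(λ) = 12/λ − 7 − 12λ. Setting this to zero and multiplying by λ: 12λ² + 7λ − 12 = 0.
λ = (−7 + √(7² + 4·12·12)) / (2·12) = (−7 + √625) / 24 = (−7 + 25)/24 = 3/4.
ℓ''(λ) = −12/λ² − 12 < 0, confirming a maximum.

λ̂_MAP = 0.750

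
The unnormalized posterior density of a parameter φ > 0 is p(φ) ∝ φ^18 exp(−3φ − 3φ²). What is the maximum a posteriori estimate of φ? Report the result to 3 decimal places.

ℓ'(φ) = 18/φ − 3 − 6φ. Setting this to zero and multiplying by φ: 6φ² + 3φ − 18 = 0.
φ = (−3 + √(3² + 4·6·18)) / (2·6) = (−3 + √441) / 12 = (−3 + 21)/12 = 3/2.
ℓ''(φ) = −18/φ² − 6 < 0, confirming a maximum.

φ̂_MAP = 1.500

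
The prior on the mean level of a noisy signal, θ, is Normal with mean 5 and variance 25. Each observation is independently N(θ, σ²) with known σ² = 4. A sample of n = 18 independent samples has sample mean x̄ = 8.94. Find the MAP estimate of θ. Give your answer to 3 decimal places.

n = 18, x̄ = 8.94.
For a Normal prior and Normal likelihood with known variance, the posterior is Normal; its mode equals its mean, the precision-weighted average.
Prior precision 1/σ₀² = 1/25 = 0.04; data precision n/σ² = 18/4 = 4.5.
θ̂ = (0.04·5 + 4.5·8.94) / (0.04 + 4.5) = 40.43/4.54 = 4043/454 ≈ 8.905.

θ̂_MAP = 8.905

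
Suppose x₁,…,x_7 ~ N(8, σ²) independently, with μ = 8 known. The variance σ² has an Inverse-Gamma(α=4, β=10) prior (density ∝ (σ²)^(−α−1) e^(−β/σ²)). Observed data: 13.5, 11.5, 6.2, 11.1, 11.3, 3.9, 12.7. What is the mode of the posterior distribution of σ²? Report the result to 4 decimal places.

σ̂²_MAP = 7.3612

Sum of squared deviations about the known mean: SS = (13.5−8)² + (11.5−8)² + (6.2−8)² + (11.1−8)² + (11.3−8)² + (3.9−8)² + (12.7−8)² = 105.14.
The Normal likelihood contributes (σ²)^(−n/2) exp(−SS/(2σ²)), so the posterior is Inverse-Gamma(α + n/2, β + SS/2) = Inverse-Gamma(7.5, 62.57).
The mode of Inverse-Gamma(a, b) is b/(a+1) = 62.57/8.5 ≈ 7.3612.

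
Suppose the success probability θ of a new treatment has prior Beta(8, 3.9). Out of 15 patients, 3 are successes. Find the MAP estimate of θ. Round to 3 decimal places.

Prior: Beta(8, 3.9).
Data: 3 successes in 15 trials. The binomial likelihood contributes θ^3(1−θ)^12, so the posterior is Beta(8+3, 3.9+12) = Beta(11, 15.9).
For Beta(a, b) with a, b > 1 the mode is (a−1)/(a+b−2) = 10/24.9 ≈ 0.402.

θ̂_MAP = 0.402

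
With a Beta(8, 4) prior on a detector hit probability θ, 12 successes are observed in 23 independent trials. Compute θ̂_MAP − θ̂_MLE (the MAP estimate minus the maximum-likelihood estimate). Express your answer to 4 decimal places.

MAP − MLE = 0.0540

Posterior is Beta(20, 15); MAP = (20−1)/(35−2) = 19/33 ≈ 0.57576.
MLE ignores the prior: θ̂_MLE = k/n = 12/23 ≈ 0.52174.
Difference = 19/33 − 12/23 = 41/759 ≈ 0.0540.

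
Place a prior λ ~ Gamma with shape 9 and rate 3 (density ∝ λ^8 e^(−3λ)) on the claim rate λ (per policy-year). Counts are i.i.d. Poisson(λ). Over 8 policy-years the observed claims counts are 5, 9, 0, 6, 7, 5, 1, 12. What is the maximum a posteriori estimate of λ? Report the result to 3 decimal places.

Σxᵢ = 5+9+0+6+7+5+1+12 = 45, with n = 8.
Posterior ∝ λ^8e^(−3λ) · λ^45e^(−8λ) = λ^53e^(−11λ), i.e. Gamma(shape=54, rate=11).
The mode of a Gamma(a, b) with a ≥ 1 (shape–rate) is (a−1)/b = 53/11 ≈ 4.818.

λ̂_MAP = 4.818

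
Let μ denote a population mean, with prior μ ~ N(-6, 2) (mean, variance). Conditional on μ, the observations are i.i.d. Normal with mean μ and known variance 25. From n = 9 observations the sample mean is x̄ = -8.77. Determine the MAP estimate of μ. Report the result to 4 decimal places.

μ̂_MAP = -7.1595

n = 9, x̄ = -8.77.
For a Normal prior and Normal likelihood with known variance, the posterior is Normal; its mode equals its mean, the precision-weighted average.
Prior precision 1/σ₀² = 1/2 = 0.5; data precision n/σ² = 9/25 = 0.36.
μ̂ = (0.5·(-6) + 0.36·(-8.77)) / (0.5 + 0.36) = (-6.1572)/0.86 = -15393/2150 ≈ -7.1595.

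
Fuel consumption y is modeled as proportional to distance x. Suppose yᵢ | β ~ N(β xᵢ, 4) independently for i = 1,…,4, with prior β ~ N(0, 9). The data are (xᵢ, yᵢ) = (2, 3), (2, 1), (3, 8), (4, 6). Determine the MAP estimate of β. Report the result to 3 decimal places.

β̂_MAP = 1.674

log p(β | y) = −Σ(yᵢ − βxᵢ)²/(2·4) − β²/(2·9) + const.
Setting the derivative to zero: Σxᵢ(yᵢ − βxᵢ)/4 − β/9 = 0, so β = Σxᵢyᵢ / (Σxᵢ² + σ²/τ²).
Σxᵢyᵢ = 2·3 + 2·1 + 3·8 + 4·6 = 56; Σxᵢ² = 33; σ²/τ² = 4/9.
β̂_MAP = 56 / (33 + 4/9) = 56/(301/9) = 72/43 ≈ 1.674.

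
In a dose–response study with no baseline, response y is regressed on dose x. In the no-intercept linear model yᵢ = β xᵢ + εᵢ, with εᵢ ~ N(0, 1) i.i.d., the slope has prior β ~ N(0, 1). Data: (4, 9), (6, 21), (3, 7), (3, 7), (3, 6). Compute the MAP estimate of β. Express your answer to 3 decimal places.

β̂_MAP = 2.775

log p(β | y) = −Σ(yᵢ − βxᵢ)²/(2·1) − β²/(2·1) + const.
Setting the derivative to zero: Σxᵢ(yᵢ − βxᵢ)/1 − β/1 = 0, so β = Σxᵢyᵢ / (Σxᵢ² + σ²/τ²).
Σxᵢyᵢ = 4·9 + 6·21 + 3·7 + 3·7 + 3·6 = 222; Σxᵢ² = 79; σ²/τ² = 1.
β̂_MAP = 222 / (79 + 1) = 222/80 ≈ 2.775.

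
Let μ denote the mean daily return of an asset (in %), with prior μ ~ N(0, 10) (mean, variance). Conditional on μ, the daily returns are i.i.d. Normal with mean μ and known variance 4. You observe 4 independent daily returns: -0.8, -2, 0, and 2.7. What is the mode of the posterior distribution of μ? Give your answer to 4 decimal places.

n = 4; x̄ = ((-0.8) + (-2) + 0 + 2.7)/4 = -0.1/4 = -0.025.
For a Normal prior and Normal likelihood with known variance, the posterior is Normal; its mode equals its mean, the precision-weighted average.
Prior precision 1/σ₀² = 1/10 = 0.1; data precision n/σ² = 4/4 = 1.
μ̂ = (0.1·0 + 1·(-0.025)) / (0.1 + 1) = (-0.025)/1.1 = -1/44 ≈ -0.0227.

μ̂_MAP = -0.0227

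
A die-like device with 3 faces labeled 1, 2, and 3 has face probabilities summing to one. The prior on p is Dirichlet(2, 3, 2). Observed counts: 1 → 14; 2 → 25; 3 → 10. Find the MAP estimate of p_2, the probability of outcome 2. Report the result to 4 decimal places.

The posterior is Dirichlet(αᵢ + nᵢ) = Dirichlet(16, 28, 12).
For a Dirichlet(a₁,…,a_K) with all aᵢ > 1, the mode has j-th component (aⱼ − 1)/(Σaᵢ − K).
Here Σaᵢ = 56 and K = 3, so p_2 = (28 − 1)/(56 − 3) = 27/53 ≈ 0.5094.

MAP estimate: 0.5094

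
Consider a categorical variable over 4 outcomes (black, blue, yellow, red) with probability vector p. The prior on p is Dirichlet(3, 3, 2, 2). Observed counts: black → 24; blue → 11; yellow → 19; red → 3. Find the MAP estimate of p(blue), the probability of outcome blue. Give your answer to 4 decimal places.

MAP estimate of p(blue) = 0.2063

The posterior is Dirichlet(αᵢ + nᵢ) = Dirichlet(27, 14, 21, 5).
For a Dirichlet(a₁,…,a_K) with all aᵢ > 1, the mode has j-th component (aⱼ − 1)/(Σaᵢ − K).
Here Σaᵢ = 67 and K = 4, so p(blue) = (14 − 1)/(67 − 4) = 13/63 ≈ 0.2063.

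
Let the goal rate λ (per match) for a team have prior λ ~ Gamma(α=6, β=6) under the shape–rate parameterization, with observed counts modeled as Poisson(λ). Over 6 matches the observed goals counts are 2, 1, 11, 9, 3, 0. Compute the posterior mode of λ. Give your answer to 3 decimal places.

λ̂_MAP = 2.583

Σxᵢ = 2+1+11+9+3+0 = 26, with n = 6.
Posterior ∝ λ^5e^(−6λ) · λ^26e^(−6λ) = λ^31e^(−12λ), i.e. Gamma(shape=32, rate=12).
The mode of a Gamma(a, b) with a ≥ 1 (shape–rate) is (a−1)/b = 31/12 ≈ 2.583.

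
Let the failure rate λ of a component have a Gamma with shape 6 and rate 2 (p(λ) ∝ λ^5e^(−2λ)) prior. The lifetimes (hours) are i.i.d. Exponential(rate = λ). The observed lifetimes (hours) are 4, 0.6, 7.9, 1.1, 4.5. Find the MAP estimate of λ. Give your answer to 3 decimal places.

λ̂_MAP = 0.498

The Exponential(rate=λ) likelihood is ∝ λ^n e^(−λΣtᵢ). Here n = 5 and Σtᵢ = 4 + 0.6 + 7.9 + 1.1 + 4.5 = 18.1.
Posterior ∝ λ^5e^(−2λ) · λ^5e^(−18.1λ) = λ^10e^(−20.1λ), i.e. Gamma(11, 20.1).
Mode = (a−1)/b = 10/20.1 ≈ 0.498.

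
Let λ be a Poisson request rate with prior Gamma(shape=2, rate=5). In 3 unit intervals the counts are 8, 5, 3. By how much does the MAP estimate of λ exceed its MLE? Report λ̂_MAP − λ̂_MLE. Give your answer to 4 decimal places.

MAP − MLE = -3.2083

Σxᵢ = 16. Posterior is Gamma(18, 8); MAP = (18−1)/8 = 17/8 ≈ 2.12500.
MLE = x̄ = 16/3 ≈ 5.33333.
Difference = 17/8 − 16/3 = -77/24 ≈ -3.2083.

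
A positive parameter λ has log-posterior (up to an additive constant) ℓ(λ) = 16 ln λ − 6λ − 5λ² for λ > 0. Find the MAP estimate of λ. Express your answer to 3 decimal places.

ℓ'(λ) = 16/λ − 6 − 10λ. Setting this to zero and multiplying by λ: 10λ² + 6λ − 16 = 0.
λ = (−6 + √(6² + 4·10·16)) / (2·10) = (−6 + √676) / 20 = (−6 + 26)/20 = 1.
ℓ''(λ) = −16/λ² − 10 < 0, confirming a maximum.

λ̂_MAP = 1.000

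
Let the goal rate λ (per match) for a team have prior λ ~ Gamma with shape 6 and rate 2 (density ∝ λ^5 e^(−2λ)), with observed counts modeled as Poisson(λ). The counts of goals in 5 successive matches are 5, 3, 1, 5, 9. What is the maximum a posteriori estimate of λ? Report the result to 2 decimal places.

Σxᵢ = 5+3+1+5+9 = 23, with n = 5.
Posterior ∝ λ^5e^(−2λ) · λ^23e^(−5λ) = λ^28e^(−7λ), i.e. Gamma(shape=29, rate=7).
The mode of a Gamma(a, b) with a ≥ 1 (shape–rate) is (a−1)/b = 28/7 ≈ 4.00.

λ̂_MAP = 4.00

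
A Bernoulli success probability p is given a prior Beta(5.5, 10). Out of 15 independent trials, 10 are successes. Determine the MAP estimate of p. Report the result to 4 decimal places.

Prior: Beta(5.5, 10).
Data: 10 successes in 15 trials. The binomial likelihood contributes p^10(1−p)^5, so the posterior is Beta(5.5+10, 10+5) = Beta(15.5, 15).
For Beta(a, b) with a, b > 1 the mode is (a−1)/(a+b−2) = 14.5/28.5 ≈ 0.5088.

p̂_MAP = 0.5088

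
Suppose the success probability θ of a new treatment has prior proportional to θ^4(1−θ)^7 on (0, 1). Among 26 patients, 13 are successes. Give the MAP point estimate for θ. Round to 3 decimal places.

The prior density ∝ θ^4(1−θ)^7 is the kernel of Beta(5, 8).
Data: 13 successes in 26 trials. The binomial likelihood contributes θ^13(1−θ)^13, so the posterior is Beta(5+13, 8+13) = Beta(18, 21).
For Beta(a, b) with a, b > 1 the mode is (a−1)/(a+b−2) = 17/37 ≈ 0.459.

θ̂_MAP = 0.459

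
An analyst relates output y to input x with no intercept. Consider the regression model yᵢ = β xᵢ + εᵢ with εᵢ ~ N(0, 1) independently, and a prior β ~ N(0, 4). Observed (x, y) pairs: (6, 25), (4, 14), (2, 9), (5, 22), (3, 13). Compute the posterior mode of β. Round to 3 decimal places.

log p(β | y) = −Σ(yᵢ − βxᵢ)²/(2·1) − β²/(2·4) + const.
Setting the derivative to zero: Σxᵢ(yᵢ − βxᵢ)/1 − β/4 = 0, so β = Σxᵢyᵢ / (Σxᵢ² + σ²/τ²).
Σxᵢyᵢ = 6·25 + 4·14 + 2·9 + 5·22 + 3·13 = 373; Σxᵢ² = 90; σ²/τ² = 0.25.
β̂_MAP = 373 / (90 + 0.25) = 373/90.25 ≈ 4.133.

β̂_MAP = 4.133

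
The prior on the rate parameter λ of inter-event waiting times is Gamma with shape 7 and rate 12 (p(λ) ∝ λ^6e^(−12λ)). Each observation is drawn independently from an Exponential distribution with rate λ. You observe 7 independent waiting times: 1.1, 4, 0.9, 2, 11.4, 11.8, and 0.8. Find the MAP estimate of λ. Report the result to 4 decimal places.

The Exponential(rate=λ) likelihood is ∝ λ^n e^(−λΣtᵢ). Here n = 7 and Σtᵢ = 1.1 + 4 + 0.9 + 2 + 11.4 + 11.8 + 0.8 = 32.
Posterior ∝ λ^6e^(−12λ) · λ^7e^(−32λ) = λ^13e^(−44λ), i.e. Gamma(14, 44).
Mode = (a−1)/b = 13/44 ≈ 0.2955.

λ̂_MAP = 0.2955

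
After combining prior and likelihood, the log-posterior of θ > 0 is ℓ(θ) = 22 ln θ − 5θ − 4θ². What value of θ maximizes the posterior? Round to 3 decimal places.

θ̂_MAP = 1.375

ℓ'(θ) = 22/θ − 5 − 8θ. Setting this to zero and multiplying by θ: 8θ² + 5θ − 22 = 0.
θ = (−5 + √(5² + 4·8·22)) / (2·8) = (−5 + √729) / 16 = (−5 + 27)/16 = 11/8.
ℓ''(θ) = −22/θ² − 8 < 0, confirming a maximum.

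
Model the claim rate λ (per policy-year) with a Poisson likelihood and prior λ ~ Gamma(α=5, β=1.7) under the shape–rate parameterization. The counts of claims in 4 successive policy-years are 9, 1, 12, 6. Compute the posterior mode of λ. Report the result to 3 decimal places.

λ̂_MAP = 5.614

Σxᵢ = 9+1+12+6 = 28, with n = 4.
Posterior ∝ λ^4e^(−1.7λ) · λ^28e^(−4λ) = λ^32e^(−5.7λ), i.e. Gamma(shape=33, rate=5.7).
The mode of a Gamma(a, b) with a ≥ 1 (shape–rate) is (a−1)/b = 32/5.7 ≈ 5.614.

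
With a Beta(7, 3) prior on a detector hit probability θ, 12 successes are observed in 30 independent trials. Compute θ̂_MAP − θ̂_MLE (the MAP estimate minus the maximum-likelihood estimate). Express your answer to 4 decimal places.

MAP − MLE = 0.0737

Posterior is Beta(19, 21); MAP = (19−1)/(40−2) = 18/38 ≈ 0.47368.
MLE ignores the prior: θ̂_MLE = k/n = 12/30 ≈ 0.40000.
Difference = 18/38 − 12/30 = 7/95 ≈ 0.0737.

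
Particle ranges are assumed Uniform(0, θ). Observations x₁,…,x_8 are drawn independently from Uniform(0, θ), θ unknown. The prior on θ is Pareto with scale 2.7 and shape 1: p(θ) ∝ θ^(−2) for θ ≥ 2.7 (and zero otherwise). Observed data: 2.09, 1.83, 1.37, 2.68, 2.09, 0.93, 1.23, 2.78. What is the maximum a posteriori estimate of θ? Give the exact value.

θ̂_MAP = 2.78

The Uniform(0, θ) likelihood is θ^(−n) for θ ≥ max(xᵢ), zero otherwise. Here max(xᵢ) = 2.78.
Posterior ∝ θ^(−2) · θ^(−8) = θ^(−10) on θ ≥ max(2.7, 2.78) = 2.78.
This density is strictly decreasing in θ, so the posterior mode lies at the lower boundary of the support.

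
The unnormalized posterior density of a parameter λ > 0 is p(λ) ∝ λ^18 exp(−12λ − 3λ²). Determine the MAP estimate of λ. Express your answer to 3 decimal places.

ℓ'(λ) = 18/λ − 12 − 6λ. Setting this to zero and multiplying by λ: 6λ² + 12λ − 18 = 0.
λ = (−12 + √(12² + 4·6·18)) / (2·6) = (−12 + √576) / 12 = (−12 + 24)/12 = 1.
ℓ''(λ) = −18/λ² − 6 < 0, confirming a maximum.

λ̂_MAP = 1.000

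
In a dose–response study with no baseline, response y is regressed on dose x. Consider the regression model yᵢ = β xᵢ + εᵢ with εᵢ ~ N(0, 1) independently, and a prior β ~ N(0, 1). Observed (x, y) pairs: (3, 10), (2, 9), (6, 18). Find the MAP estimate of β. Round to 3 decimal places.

β̂_MAP = 3.120

log p(β | y) = −Σ(yᵢ − βxᵢ)²/(2·1) − β²/(2·1) + const.
Setting the derivative to zero: Σxᵢ(yᵢ − βxᵢ)/1 − β/1 = 0, so β = Σxᵢyᵢ / (Σxᵢ² + σ²/τ²).
Σxᵢyᵢ = 3·10 + 2·9 + 6·18 = 156; Σxᵢ² = 49; σ²/τ² = 1.
β̂_MAP = 156 / (49 + 1) = 156/50 ≈ 3.120.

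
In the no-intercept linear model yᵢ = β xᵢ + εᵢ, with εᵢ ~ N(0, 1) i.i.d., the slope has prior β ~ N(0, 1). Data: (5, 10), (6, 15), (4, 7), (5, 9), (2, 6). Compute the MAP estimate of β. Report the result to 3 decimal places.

β̂_MAP = 2.103

log p(β | y) = −Σ(yᵢ − βxᵢ)²/(2·1) − β²/(2·1) + const.
Setting the derivative to zero: Σxᵢ(yᵢ − βxᵢ)/1 − β/1 = 0, so β = Σxᵢyᵢ / (Σxᵢ² + σ²/τ²).
Σxᵢyᵢ = 5·10 + 6·15 + 4·7 + 5·9 + 2·6 = 225; Σxᵢ² = 106; σ²/τ² = 1.
β̂_MAP = 225 / (106 + 1) = 225/107 ≈ 2.103.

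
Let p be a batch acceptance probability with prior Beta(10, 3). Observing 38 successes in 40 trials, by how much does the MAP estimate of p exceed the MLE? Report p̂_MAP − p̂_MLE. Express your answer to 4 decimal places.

MAP − MLE = -0.0284

Posterior is Beta(48, 5); MAP = (48−1)/(53−2) = 47/51 ≈ 0.92157.
MLE ignores the prior: p̂_MLE = k/n = 38/40 ≈ 0.95000.
Difference = 47/51 − 38/40 = -29/1020 ≈ -0.0284.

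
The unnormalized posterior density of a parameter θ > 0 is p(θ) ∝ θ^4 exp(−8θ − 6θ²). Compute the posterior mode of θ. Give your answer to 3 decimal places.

ℓ'(θ) = 4/θ − 8 − 12θ. Setting this to zero and multiplying by θ: 12θ² + 8θ − 4 = 0.
θ = (−8 + √(8² + 4·12·4)) / (2·12) = (−8 + √256) / 24 = (−8 + 16)/24 = 1/3.
ℓ''(θ) = −4/θ² − 12 < 0, confirming a maximum.

θ̂_MAP = 0.333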